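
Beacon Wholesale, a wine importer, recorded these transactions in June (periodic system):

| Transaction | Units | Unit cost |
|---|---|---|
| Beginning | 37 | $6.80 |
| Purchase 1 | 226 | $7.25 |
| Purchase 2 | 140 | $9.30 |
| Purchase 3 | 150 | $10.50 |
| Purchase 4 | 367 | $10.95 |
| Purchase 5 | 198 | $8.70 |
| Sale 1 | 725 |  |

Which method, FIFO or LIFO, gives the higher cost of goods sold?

LIFO

FIFO COGS: 37 @ $6.80 + 226 @ $7.25 + 140 @ $9.30 + 150 @ $10.50 + 172 @ $10.95 = $6,650.50
LIFO COGS: 198 @ $8.70 + 367 @ $10.95 + 150 @ $10.50 + 10 @ $9.30 = $7,409.25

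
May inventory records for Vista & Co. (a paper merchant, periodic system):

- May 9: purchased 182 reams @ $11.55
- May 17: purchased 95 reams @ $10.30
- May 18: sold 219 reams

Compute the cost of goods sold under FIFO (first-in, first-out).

May 18, 219 sold [FIFO — oldest first]: 182 @ $11.55 + 37 @ $10.30 = $2,483.20
Ending inventory: 58 @ $10.30 = $597.40

COGS = $2,483.20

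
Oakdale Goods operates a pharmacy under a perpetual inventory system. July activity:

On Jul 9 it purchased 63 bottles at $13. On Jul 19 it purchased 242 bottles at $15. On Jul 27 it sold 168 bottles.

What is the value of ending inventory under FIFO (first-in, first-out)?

Ending inventory = $2,055

Jul 27, 168 sold [FIFO — oldest first]: 63 @ $13 + 105 @ $15 = $2,394
Ending inventory: 137 @ $15 = $2,055
Check: goods available $4,449 = COGS $2,394 + ending $2,055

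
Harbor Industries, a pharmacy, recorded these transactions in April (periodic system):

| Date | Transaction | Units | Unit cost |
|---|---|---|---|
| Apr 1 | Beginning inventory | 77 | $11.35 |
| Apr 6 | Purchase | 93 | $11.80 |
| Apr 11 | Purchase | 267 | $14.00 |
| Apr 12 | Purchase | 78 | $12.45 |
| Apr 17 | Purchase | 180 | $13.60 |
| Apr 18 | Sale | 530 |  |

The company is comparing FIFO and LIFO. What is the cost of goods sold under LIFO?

FIFO COGS: 77 @ $11.35 + 93 @ $11.80 + 267 @ $14.00 + 78 @ $12.45 + 15 @ $13.60 = $6,884.45
LIFO COGS: 180 @ $13.60 + 78 @ $12.45 + 267 @ $14.00 + 5 @ $11.80 = $7,216.10

COGS = $7,216.10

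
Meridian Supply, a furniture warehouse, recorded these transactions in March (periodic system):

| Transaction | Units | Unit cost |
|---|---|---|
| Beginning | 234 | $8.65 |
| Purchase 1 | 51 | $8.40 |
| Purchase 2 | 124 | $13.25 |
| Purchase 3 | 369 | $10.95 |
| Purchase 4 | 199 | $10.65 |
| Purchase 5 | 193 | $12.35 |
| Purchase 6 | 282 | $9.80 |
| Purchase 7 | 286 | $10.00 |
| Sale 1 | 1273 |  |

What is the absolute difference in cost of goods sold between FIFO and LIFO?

FIFO COGS: 234 @ $8.65 + 51 @ $8.40 + 124 @ $13.25 + 369 @ $10.95 + 199 @ $10.65 + 193 @ $12.35 + 103 @ $9.80 = $13,648.35
LIFO COGS: 286 @ $10.00 + 282 @ $9.80 + 193 @ $12.35 + 199 @ $10.65 + 313 @ $10.95 = $13,553.85
Difference = |$13,648.35 − $13,553.85| = $94.50

$94.50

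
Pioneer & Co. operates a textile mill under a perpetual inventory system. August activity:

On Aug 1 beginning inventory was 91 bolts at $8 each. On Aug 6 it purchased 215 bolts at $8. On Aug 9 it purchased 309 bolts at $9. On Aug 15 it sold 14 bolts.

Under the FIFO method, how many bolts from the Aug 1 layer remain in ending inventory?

Aug 15, 14 sold [FIFO — oldest first]: 14 @ $8 = $112
Ending inventory: 77 @ $8 + 215 @ $8 + 309 @ $9 = $5,117

77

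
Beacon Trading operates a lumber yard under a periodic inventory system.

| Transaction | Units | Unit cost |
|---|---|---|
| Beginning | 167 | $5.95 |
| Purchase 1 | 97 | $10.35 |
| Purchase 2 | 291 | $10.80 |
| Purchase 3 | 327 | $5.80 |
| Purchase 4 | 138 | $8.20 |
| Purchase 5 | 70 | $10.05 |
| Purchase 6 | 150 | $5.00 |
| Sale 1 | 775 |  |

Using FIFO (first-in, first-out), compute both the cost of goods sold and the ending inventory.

Sale 1 (775) [FIFO — oldest first]: 167 @ $5.95 + 97 @ $10.35 + 291 @ $10.80 + 220 @ $5.80 = $6,416.40
Ending inventory: 107 @ $5.80 + 138 @ $8.20 + 70 @ $10.05 + 150 @ $5.00 = $3,205.70
Check: goods available $9,622.10 = COGS $6,416.40 + ending $3,205.70

COGS = $6,416.40; ending inventory = $3,205.70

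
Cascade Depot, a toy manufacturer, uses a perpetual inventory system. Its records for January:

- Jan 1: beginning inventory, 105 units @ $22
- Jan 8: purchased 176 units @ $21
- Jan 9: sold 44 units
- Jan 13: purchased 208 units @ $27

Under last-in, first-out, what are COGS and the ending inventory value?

Jan 9, 44 sold [LIFO — newest first]: 44 @ $21 = $924
Ending inventory: 105 @ $22 + 132 @ $21 + 208 @ $27 = $10,698

COGS = $924; ending inventory = $10,698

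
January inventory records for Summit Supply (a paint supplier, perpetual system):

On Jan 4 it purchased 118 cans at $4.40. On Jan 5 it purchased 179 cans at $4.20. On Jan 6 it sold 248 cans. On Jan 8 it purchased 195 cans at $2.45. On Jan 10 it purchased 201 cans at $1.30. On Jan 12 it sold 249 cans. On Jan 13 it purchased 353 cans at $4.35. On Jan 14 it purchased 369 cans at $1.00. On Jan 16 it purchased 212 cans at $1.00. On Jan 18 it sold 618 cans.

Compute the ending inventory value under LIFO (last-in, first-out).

Ending inventory = $1,950.35

Jan 6, 248 sold [LIFO — newest first]: 179 @ $4.20 + 69 @ $4.40 = $1,055.40
Jan 12, 249 sold [LIFO — newest first]: 201 @ $1.30 + 48 @ $2.45 = $378.90
Jan 18, 618 sold [LIFO — newest first]: 212 @ $1.00 + 369 @ $1.00 + 37 @ $4.35 = $741.95
Total COGS = $1,055.40 + $378.90 + $741.95 = $2,176.25
Ending inventory: 49 @ $4.40 + 147 @ $2.45 + 316 @ $4.35 = $1,950.35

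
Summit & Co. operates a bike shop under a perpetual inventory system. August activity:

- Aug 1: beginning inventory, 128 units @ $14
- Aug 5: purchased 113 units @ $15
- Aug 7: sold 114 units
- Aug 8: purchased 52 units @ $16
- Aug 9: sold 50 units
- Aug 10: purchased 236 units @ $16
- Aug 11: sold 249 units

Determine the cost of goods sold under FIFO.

Aug 7, 114 sold [FIFO — oldest first]: 114 @ $14 = $1,596
Aug 9, 50 sold [FIFO — oldest first]: 14 @ $14 + 36 @ $15 = $736
Aug 11, 249 sold [FIFO — oldest first]: 77 @ $15 + 52 @ $16 + 120 @ $16 = $3,907
Total COGS = $1,596 + $736 + $3,907 = $6,239
Ending inventory: 116 @ $16 = $1,856

COGS = $6,239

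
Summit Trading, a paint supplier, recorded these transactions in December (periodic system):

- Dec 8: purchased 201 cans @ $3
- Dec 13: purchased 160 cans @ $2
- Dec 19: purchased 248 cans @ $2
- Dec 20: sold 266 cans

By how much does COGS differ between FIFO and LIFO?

FIFO COGS: 201 @ $3 + 65 @ $2 = $733
LIFO COGS: 248 @ $2 + 18 @ $2 = $532
Difference = |$733 − $532| = $201

$201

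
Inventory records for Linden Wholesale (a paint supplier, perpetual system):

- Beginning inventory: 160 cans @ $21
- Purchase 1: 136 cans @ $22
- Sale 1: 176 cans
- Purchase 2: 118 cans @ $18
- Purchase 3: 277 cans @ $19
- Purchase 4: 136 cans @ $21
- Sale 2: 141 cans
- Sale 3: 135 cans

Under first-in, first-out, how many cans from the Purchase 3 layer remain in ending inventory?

239

Sale 1 (176) [FIFO — oldest first]: 160 @ $21 + 16 @ $22 = $3,712
Sale 2 (141) [FIFO — oldest first]: 120 @ $22 + 21 @ $18 = $3,018
Sale 3 (135) [FIFO — oldest first]: 97 @ $18 + 38 @ $19 = $2,468
Total COGS = $3,712 + $3,018 + $2,468 = $9,198
Ending inventory: 239 @ $19 + 136 @ $21 = $7,397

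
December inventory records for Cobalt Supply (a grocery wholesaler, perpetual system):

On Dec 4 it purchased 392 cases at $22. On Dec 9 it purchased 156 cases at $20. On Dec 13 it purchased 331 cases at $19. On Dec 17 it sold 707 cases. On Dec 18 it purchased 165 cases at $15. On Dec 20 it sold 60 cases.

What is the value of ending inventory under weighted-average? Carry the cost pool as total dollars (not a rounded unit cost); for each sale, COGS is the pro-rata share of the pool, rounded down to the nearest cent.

After Dec 4: 392 on hand, pool $8,624.00 (≈ $22.0000 each)
After Dec 9: 548 on hand, pool $11,744.00 (≈ $21.4307 each)
After Dec 13: 879 on hand, pool $18,033.00 (≈ $20.5154 each)
Dec 17, sell 707: 707/879 × $18,033.00 → $14,504.35
After Dec 18: 337 on hand, pool $6,003.65 (≈ $17.8150 each)
Dec 20, sell 60: 60/337 × $6,003.65 → $1,068.89
Total COGS = $14,504.35 + $1,068.89 = $15,573.24
Ending inventory (cost pool remaining) = $4,934.76

Ending inventory = $4,934.76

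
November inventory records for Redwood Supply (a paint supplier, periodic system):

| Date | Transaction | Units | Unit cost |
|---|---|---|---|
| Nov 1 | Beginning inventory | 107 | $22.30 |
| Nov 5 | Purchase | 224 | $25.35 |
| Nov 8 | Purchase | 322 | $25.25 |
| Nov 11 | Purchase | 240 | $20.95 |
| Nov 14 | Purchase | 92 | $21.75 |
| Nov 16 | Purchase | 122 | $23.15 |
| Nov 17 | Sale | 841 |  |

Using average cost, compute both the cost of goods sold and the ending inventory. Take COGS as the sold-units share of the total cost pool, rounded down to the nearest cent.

Nov 17, sell 841: 841/1107 × $26,048.30 → $19,789.17
Ending inventory (cost pool remaining) = $6,259.13

COGS = $19,789.17; ending inventory = $6,259.13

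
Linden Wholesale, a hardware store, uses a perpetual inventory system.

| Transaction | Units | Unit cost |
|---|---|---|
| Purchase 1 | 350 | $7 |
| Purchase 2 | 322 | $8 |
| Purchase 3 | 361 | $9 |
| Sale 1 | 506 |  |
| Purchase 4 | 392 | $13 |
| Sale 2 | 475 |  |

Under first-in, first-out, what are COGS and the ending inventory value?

COGS = $7,807; ending inventory = $5,564

Sale 1 (506) [FIFO — oldest first]: 350 @ $7 + 156 @ $8 = $3,698
Sale 2 (475) [FIFO — oldest first]: 166 @ $8 + 309 @ $9 = $4,109
Total COGS = $3,698 + $4,109 = $7,807
Ending inventory: 52 @ $9 + 392 @ $13 = $5,564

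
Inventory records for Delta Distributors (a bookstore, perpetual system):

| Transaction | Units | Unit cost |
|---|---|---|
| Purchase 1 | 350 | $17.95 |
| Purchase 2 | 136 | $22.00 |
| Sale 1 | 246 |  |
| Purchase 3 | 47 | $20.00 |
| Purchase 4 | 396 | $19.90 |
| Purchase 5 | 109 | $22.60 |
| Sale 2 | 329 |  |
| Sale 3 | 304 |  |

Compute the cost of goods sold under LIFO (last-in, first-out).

Sale 1 (246) [LIFO — newest first]: 136 @ $22.00 + 110 @ $17.95 = $4,966.50
Sale 2 (329) [LIFO — newest first]: 109 @ $22.60 + 220 @ $19.90 = $6,841.40
Sale 3 (304) [LIFO — newest first]: 176 @ $19.90 + 47 @ $20.00 + 81 @ $17.95 = $5,896.35
Total COGS = $4,966.50 + $6,841.40 + $5,896.35 = $17,704.25
Ending inventory: 159 @ $17.95 = $2,854.05
Check: goods available $20,558.30 = COGS $17,704.25 + ending $2,854.05

COGS = $17,704.25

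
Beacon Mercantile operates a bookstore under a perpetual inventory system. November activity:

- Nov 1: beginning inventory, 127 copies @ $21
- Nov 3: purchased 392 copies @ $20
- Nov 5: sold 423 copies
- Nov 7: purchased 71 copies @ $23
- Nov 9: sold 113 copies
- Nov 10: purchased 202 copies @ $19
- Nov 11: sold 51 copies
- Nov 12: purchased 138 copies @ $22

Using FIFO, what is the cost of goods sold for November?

Nov 5, 423 sold [FIFO — oldest first]: 127 @ $21 + 296 @ $20 = $8,587
Nov 9, 113 sold [FIFO — oldest first]: 96 @ $20 + 17 @ $23 = $2,311
Nov 11, 51 sold [FIFO — oldest first]: 51 @ $23 = $1,173
Total COGS = $8,587 + $2,311 + $1,173 = $12,071
Ending inventory: 3 @ $23 + 202 @ $19 + 138 @ $22 = $6,943
Check: goods available $19,014 = COGS $12,071 + ending $6,943

COGS = $12,071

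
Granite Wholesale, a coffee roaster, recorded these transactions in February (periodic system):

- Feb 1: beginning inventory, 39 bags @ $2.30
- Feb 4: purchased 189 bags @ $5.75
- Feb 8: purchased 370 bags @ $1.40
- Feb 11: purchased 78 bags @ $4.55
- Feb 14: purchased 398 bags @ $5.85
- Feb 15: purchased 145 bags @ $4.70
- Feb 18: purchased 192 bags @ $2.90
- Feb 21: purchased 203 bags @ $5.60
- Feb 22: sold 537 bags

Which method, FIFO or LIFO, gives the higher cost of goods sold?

LIFO

FIFO COGS: 39 @ $2.30 + 189 @ $5.75 + 309 @ $1.40 = $1,609.05
LIFO COGS: 203 @ $5.60 + 192 @ $2.90 + 142 @ $4.70 = $2,361.00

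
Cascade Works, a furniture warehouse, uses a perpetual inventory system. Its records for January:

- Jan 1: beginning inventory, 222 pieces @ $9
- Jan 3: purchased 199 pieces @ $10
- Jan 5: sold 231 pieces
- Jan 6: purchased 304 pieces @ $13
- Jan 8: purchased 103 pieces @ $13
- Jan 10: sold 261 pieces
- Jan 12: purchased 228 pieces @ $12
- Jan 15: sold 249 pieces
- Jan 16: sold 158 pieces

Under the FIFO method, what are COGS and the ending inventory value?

COGS = $10,131; ending inventory = $1,884

Jan 5, 231 sold [FIFO — oldest first]: 222 @ $9 + 9 @ $10 = $2,088
Jan 10, 261 sold [FIFO — oldest first]: 190 @ $10 + 71 @ $13 = $2,823
Jan 15, 249 sold [FIFO — oldest first]: 233 @ $13 + 16 @ $13 = $3,237
Jan 16, 158 sold [FIFO — oldest first]: 87 @ $13 + 71 @ $12 = $1,983
Total COGS = $2,088 + $2,823 + $3,237 + $1,983 = $10,131
Ending inventory: 157 @ $12 = $1,884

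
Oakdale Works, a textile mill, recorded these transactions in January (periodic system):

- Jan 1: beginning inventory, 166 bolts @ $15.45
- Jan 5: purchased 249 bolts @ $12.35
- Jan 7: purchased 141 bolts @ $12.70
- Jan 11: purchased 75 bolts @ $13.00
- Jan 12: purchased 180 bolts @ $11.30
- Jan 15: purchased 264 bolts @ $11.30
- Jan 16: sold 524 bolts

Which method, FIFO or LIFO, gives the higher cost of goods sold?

FIFO COGS: 166 @ $15.45 + 249 @ $12.35 + 109 @ $12.70 = $7,024.15
LIFO COGS: 264 @ $11.30 + 180 @ $11.30 + 75 @ $13.00 + 5 @ $12.70 = $6,055.70

FIFO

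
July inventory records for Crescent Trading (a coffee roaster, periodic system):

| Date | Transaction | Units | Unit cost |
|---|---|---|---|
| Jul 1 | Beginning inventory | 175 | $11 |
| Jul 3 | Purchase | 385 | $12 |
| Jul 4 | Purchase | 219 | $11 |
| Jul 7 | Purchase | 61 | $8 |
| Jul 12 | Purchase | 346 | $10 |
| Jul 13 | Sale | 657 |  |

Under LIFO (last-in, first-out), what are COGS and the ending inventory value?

COGS = $6,729; ending inventory = $6,173

Jul 13, 657 sold [LIFO — newest first]: 346 @ $10 + 61 @ $8 + 219 @ $11 + 31 @ $12 = $6,729
Ending inventory: 175 @ $11 + 354 @ $12 = $6,173
Check: goods available $12,902 = COGS $6,729 + ending $6,173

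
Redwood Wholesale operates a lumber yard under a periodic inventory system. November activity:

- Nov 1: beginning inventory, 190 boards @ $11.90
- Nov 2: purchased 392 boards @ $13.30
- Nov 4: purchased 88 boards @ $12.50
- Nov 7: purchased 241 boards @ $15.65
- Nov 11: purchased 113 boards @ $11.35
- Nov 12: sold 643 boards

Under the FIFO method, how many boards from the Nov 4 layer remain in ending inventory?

Nov 12, 643 sold [FIFO — oldest first]: 190 @ $11.90 + 392 @ $13.30 + 61 @ $12.50 = $8,237.10
Ending inventory: 27 @ $12.50 + 241 @ $15.65 + 113 @ $11.35 = $5,391.70

27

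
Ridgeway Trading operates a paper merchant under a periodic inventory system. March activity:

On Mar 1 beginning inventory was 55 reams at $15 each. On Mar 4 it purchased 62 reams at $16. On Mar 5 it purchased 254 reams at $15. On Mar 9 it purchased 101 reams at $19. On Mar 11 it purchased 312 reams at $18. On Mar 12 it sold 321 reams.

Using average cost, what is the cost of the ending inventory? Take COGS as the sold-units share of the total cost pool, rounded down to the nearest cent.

Mar 12, sell 321: 321/784 × $13,162.00 → $5,389.03
Ending inventory (cost pool remaining) = $7,772.97
Check: goods available $13,162.00 = COGS $5,389.03 + ending $7,772.97

Ending inventory = $7,772.97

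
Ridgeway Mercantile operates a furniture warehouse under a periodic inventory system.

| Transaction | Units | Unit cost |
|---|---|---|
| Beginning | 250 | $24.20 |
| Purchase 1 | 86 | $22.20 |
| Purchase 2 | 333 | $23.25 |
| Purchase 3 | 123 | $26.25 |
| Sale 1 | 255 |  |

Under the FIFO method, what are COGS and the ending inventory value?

Sale 1 (255) [FIFO — oldest first]: 250 @ $24.20 + 5 @ $22.20 = $6,161.00
Ending inventory: 81 @ $22.20 + 333 @ $23.25 + 123 @ $26.25 = $12,769.20

COGS = $6,161.00; ending inventory = $12,769.20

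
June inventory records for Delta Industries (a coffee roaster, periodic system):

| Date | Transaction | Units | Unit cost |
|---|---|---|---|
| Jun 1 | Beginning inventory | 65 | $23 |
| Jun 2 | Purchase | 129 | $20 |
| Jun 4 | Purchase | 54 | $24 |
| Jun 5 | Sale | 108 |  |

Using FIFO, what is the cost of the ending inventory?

Ending inventory = $3,016

Jun 5, 108 sold [FIFO — oldest first]: 65 @ $23 + 43 @ $20 = $2,355
Ending inventory: 86 @ $20 + 54 @ $24 = $3,016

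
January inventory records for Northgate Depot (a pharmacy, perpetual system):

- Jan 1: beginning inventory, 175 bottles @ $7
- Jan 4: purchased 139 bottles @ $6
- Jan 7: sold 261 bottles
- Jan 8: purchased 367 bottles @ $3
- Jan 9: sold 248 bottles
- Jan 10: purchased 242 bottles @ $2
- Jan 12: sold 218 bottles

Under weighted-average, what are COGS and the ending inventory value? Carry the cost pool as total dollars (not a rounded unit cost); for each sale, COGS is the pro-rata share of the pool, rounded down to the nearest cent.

After Jan 1: 175 on hand, pool $1,225.00 (≈ $7.0000 each)
After Jan 4: 314 on hand, pool $2,059.00 (≈ $6.5573 each)
Jan 7, sell 261: 261/314 × $2,059.00 → $1,711.46
After Jan 8: 420 on hand, pool $1,448.54 (≈ $3.4489 each)
Jan 9, sell 248: 248/420 × $1,448.54 → $855.32
After Jan 10: 414 on hand, pool $1,077.22 (≈ $2.6020 each)
Jan 12, sell 218: 218/414 × $1,077.22 → $567.23
Total COGS = $1,711.46 + $855.32 + $567.23 = $3,134.01
Ending inventory (cost pool remaining) = $509.99
Check: goods available $3,644.00 = COGS $3,134.01 + ending $509.99

COGS = $3,134.01; ending inventory = $509.99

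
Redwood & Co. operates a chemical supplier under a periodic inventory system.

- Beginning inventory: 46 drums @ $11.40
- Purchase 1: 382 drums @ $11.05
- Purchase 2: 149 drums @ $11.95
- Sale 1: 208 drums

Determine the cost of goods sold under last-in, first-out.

Sale 1 (208) [LIFO — newest first]: 149 @ $11.95 + 59 @ $11.05 = $2,432.50
Ending inventory: 46 @ $11.40 + 323 @ $11.05 = $4,093.55
Check: goods available $6,526.05 = COGS $2,432.50 + ending $4,093.55

COGS = $2,432.50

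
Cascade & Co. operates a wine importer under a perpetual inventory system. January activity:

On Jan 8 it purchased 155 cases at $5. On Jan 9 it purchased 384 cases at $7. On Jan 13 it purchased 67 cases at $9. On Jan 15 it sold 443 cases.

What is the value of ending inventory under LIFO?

Ending inventory = $831

Jan 15, 443 sold [LIFO — newest first]: 67 @ $9 + 376 @ $7 = $3,235
Ending inventory: 155 @ $5 + 8 @ $7 = $831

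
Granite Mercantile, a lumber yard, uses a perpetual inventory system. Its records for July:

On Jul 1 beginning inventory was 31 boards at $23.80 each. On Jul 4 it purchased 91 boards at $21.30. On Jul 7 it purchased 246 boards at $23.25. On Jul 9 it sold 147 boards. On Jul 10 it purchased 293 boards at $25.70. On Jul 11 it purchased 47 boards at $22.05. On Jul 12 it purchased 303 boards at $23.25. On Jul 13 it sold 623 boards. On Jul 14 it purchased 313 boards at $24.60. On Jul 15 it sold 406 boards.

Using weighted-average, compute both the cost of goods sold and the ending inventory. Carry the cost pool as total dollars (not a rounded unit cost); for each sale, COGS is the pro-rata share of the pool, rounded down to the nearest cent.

COGS = $28,110.60; ending inventory = $3,596.00

After Jul 1: 31 on hand, pool $737.80 (≈ $23.8000 each)
After Jul 4: 122 on hand, pool $2,676.10 (≈ $21.9352 each)
After Jul 7: 368 on hand, pool $8,395.60 (≈ $22.8141 each)
Jul 9, sell 147: 147/368 × $8,395.60 → $3,353.67
After Jul 10: 514 on hand, pool $12,572.03 (≈ $24.4592 each)
After Jul 11: 561 on hand, pool $13,608.38 (≈ $24.2574 each)
After Jul 12: 864 on hand, pool $20,653.13 (≈ $23.9041 each)
Jul 13, sell 623: 623/864 × $20,653.13 → $14,892.24
After Jul 14: 554 on hand, pool $13,460.69 (≈ $24.2973 each)
Jul 15, sell 406: 406/554 × $13,460.69 → $9,864.69
Total COGS = $3,353.67 + $14,892.24 + $9,864.69 = $28,110.60
Ending inventory (cost pool remaining) = $3,596.00
Check: goods available $31,706.60 = COGS $28,110.60 + ending $3,596.00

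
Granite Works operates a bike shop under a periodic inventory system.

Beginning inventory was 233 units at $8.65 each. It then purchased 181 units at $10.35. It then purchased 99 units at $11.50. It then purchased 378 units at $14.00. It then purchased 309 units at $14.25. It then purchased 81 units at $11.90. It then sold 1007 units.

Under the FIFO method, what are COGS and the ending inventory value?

COGS = $11,972.30; ending inventory = $3,714.15

Sale 1 (1007) [FIFO — oldest first]: 233 @ $8.65 + 181 @ $10.35 + 99 @ $11.50 + 378 @ $14.00 + 116 @ $14.25 = $11,972.30
Ending inventory: 193 @ $14.25 + 81 @ $11.90 = $3,714.15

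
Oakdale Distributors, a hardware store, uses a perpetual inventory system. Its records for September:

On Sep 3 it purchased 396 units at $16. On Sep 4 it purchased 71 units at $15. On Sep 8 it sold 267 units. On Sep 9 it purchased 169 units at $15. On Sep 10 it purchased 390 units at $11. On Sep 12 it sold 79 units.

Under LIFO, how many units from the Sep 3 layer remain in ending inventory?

Sep 8, 267 sold [LIFO — newest first]: 71 @ $15 + 196 @ $16 = $4,201
Sep 12, 79 sold [LIFO — newest first]: 79 @ $11 = $869
Total COGS = $4,201 + $869 = $5,070
Ending inventory: 200 @ $16 + 169 @ $15 + 311 @ $11 = $9,156

200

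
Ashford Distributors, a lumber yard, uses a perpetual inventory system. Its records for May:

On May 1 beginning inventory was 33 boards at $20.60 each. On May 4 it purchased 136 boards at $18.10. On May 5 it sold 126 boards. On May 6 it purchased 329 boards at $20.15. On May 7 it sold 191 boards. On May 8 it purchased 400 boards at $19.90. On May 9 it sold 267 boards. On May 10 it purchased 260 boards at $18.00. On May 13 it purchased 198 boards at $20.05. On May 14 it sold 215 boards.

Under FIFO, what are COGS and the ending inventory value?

May 5, 126 sold [FIFO — oldest first]: 33 @ $20.60 + 93 @ $18.10 = $2,363.10
May 7, 191 sold [FIFO — oldest first]: 43 @ $18.10 + 148 @ $20.15 = $3,760.50
May 9, 267 sold [FIFO — oldest first]: 181 @ $20.15 + 86 @ $19.90 = $5,358.55
May 14, 215 sold [FIFO — oldest first]: 215 @ $19.90 = $4,278.50
Total COGS = $2,363.10 + $3,760.50 + $5,358.55 + $4,278.50 = $15,760.65
Ending inventory: 99 @ $19.90 + 260 @ $18.00 + 198 @ $20.05 = $10,620.00
Check: goods available $26,380.65 = COGS $15,760.65 + ending $10,620.00

COGS = $15,760.65; ending inventory = $10,620.00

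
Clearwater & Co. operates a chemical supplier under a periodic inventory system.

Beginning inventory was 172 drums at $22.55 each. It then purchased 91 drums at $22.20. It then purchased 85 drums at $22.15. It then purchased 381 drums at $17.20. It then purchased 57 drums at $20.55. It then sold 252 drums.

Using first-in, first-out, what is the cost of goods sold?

Sale 1 (252) [FIFO — oldest first]: 172 @ $22.55 + 80 @ $22.20 = $5,654.60
Ending inventory: 11 @ $22.20 + 85 @ $22.15 + 381 @ $17.20 + 57 @ $20.55 = $9,851.50

COGS = $5,654.60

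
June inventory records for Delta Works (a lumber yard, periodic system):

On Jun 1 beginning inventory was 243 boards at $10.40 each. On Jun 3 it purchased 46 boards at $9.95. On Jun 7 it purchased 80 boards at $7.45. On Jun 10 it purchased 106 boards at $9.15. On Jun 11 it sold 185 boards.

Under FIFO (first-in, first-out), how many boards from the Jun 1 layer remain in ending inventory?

Jun 11, 185 sold [FIFO — oldest first]: 185 @ $10.40 = $1,924.00
Ending inventory: 58 @ $10.40 + 46 @ $9.95 + 80 @ $7.45 + 106 @ $9.15 = $2,626.80

58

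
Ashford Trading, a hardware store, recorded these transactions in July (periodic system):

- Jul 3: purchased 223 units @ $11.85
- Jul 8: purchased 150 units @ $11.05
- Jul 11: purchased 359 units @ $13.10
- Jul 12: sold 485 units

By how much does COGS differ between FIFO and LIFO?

$327.95

FIFO COGS: 223 @ $11.85 + 150 @ $11.05 + 112 @ $13.10 = $5,767.25
LIFO COGS: 359 @ $13.10 + 126 @ $11.05 = $6,095.20
Difference = |$5,767.25 − $6,095.20| = $327.95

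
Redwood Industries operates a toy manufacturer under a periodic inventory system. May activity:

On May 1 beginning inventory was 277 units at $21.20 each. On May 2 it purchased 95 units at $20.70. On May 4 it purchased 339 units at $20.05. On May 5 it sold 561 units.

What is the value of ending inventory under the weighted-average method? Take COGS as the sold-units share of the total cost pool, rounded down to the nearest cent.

May 5, sell 561: 561/711 × $14,635.85 → $11,548.11
Ending inventory (cost pool remaining) = $3,087.74
Check: goods available $14,635.85 = COGS $11,548.11 + ending $3,087.74

Ending inventory = $3,087.74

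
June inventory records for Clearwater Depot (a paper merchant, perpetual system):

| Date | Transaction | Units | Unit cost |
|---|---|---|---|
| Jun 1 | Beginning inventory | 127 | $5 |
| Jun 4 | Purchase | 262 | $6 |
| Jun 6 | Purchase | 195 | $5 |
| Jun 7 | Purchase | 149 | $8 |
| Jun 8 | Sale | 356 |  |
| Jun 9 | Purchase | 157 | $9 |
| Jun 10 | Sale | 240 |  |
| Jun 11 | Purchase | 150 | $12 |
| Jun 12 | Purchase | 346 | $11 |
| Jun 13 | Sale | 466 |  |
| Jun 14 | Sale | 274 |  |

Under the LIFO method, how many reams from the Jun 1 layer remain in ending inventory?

50

Jun 8, 356 sold [LIFO — newest first]: 149 @ $8 + 195 @ $5 + 12 @ $6 = $2,239
Jun 10, 240 sold [LIFO — newest first]: 157 @ $9 + 83 @ $6 = $1,911
Jun 13, 466 sold [LIFO — newest first]: 346 @ $11 + 120 @ $12 = $5,246
Jun 14, 274 sold [LIFO — newest first]: 30 @ $12 + 167 @ $6 + 77 @ $5 = $1,747
Total COGS = $2,239 + $1,911 + $5,246 + $1,747 = $11,143
Ending inventory: 50 @ $5 = $250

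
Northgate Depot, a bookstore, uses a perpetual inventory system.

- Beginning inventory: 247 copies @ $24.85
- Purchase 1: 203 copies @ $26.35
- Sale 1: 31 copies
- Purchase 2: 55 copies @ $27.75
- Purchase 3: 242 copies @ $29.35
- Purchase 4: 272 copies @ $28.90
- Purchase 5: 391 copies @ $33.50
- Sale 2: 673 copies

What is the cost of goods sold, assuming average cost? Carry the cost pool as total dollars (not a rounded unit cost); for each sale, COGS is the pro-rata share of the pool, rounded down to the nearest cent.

After Beginning: 247 on hand, pool $6,137.95 (≈ $24.8500 each)
After Purchase 1: 450 on hand, pool $11,487.00 (≈ $25.5267 each)
Sale 1, sell 31: 31/450 × $11,487.00 → $791.32
After Purchase 2: 474 on hand, pool $12,221.93 (≈ $25.7847 each)
After Purchase 3: 716 on hand, pool $19,324.63 (≈ $26.9897 each)
After Purchase 4: 988 on hand, pool $27,185.43 (≈ $27.5156 each)
After Purchase 5: 1379 on hand, pool $40,283.93 (≈ $29.2124 each)
Sale 2, sell 673: 673/1379 × $40,283.93 → $19,659.96
Total COGS = $791.32 + $19,659.96 = $20,451.28
Ending inventory (cost pool remaining) = $20,623.97

COGS = $20,451.28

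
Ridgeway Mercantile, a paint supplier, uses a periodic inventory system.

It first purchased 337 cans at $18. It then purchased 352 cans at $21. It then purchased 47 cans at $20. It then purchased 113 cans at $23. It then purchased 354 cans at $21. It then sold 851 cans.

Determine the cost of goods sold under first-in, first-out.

COGS = $17,039

Sale 1 (851) [FIFO — oldest first]: 337 @ $18 + 352 @ $21 + 47 @ $20 + 113 @ $23 + 2 @ $21 = $17,039
Ending inventory: 352 @ $21 = $7,392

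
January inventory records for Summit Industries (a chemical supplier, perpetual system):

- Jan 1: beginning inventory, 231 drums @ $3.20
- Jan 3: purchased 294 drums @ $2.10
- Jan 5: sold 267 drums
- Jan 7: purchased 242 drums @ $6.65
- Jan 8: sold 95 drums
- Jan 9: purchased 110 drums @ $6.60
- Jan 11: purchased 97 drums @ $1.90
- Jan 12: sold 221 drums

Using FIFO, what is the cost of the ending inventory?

Ending inventory = $2,133.90

Jan 5, 267 sold [FIFO — oldest first]: 231 @ $3.20 + 36 @ $2.10 = $814.80
Jan 8, 95 sold [FIFO — oldest first]: 95 @ $2.10 = $199.50
Jan 12, 221 sold [FIFO — oldest first]: 163 @ $2.10 + 58 @ $6.65 = $728.00
Total COGS = $814.80 + $199.50 + $728.00 = $1,742.30
Ending inventory: 184 @ $6.65 + 110 @ $6.60 + 97 @ $1.90 = $2,133.90
Check: goods available $3,876.20 = COGS $1,742.30 + ending $2,133.90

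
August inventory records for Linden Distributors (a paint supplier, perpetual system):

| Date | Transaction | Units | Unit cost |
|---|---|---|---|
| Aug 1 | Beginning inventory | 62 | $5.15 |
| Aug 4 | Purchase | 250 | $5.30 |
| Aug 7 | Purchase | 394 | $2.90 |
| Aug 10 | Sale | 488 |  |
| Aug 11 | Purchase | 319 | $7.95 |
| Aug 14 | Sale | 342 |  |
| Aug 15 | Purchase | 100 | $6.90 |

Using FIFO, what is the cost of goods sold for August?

Aug 10, 488 sold [FIFO — oldest first]: 62 @ $5.15 + 250 @ $5.30 + 176 @ $2.90 = $2,154.70
Aug 14, 342 sold [FIFO — oldest first]: 218 @ $2.90 + 124 @ $7.95 = $1,618.00
Total COGS = $2,154.70 + $1,618.00 = $3,772.70
Ending inventory: 195 @ $7.95 + 100 @ $6.90 = $2,240.25

COGS = $3,772.70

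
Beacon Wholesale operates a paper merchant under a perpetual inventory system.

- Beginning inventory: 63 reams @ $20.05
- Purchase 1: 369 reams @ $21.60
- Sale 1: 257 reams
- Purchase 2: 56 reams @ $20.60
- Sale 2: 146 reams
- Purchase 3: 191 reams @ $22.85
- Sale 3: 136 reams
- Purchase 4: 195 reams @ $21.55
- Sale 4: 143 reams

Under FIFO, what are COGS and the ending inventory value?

COGS = $14,816.15; ending inventory = $4,137.60

Sale 1 (257) [FIFO — oldest first]: 63 @ $20.05 + 194 @ $21.60 = $5,453.55
Sale 2 (146) [FIFO — oldest first]: 146 @ $21.60 = $3,153.60
Sale 3 (136) [FIFO — oldest first]: 29 @ $21.60 + 56 @ $20.60 + 51 @ $22.85 = $2,945.35
Sale 4 (143) [FIFO — oldest first]: 140 @ $22.85 + 3 @ $21.55 = $3,263.65
Total COGS = $5,453.55 + $3,153.60 + $2,945.35 + $3,263.65 = $14,816.15
Ending inventory: 192 @ $21.55 = $4,137.60
Check: goods available $18,953.75 = COGS $14,816.15 + ending $4,137.60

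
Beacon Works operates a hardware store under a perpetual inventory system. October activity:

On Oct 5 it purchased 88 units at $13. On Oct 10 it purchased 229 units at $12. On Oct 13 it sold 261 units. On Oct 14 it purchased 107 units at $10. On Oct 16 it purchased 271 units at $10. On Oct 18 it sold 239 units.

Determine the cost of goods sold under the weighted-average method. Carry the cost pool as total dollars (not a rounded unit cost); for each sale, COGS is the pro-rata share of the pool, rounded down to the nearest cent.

COGS = $5,664.69

After Oct 5: 88 on hand, pool $1,144.00 (≈ $13.0000 each)
After Oct 10: 317 on hand, pool $3,892.00 (≈ $12.2776 each)
Oct 13, sell 261: 261/317 × $3,892.00 → $3,204.45
After Oct 14: 163 on hand, pool $1,757.55 (≈ $10.7825 each)
After Oct 16: 434 on hand, pool $4,467.55 (≈ $10.2939 each)
Oct 18, sell 239: 239/434 × $4,467.55 → $2,460.24
Total COGS = $3,204.45 + $2,460.24 = $5,664.69
Ending inventory (cost pool remaining) = $2,007.31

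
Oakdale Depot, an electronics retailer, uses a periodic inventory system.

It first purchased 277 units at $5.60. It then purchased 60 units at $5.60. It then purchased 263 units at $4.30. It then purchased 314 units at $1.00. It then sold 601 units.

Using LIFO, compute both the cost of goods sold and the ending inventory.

Sale 1 (601) [LIFO — newest first]: 314 @ $1.00 + 263 @ $4.30 + 24 @ $5.60 = $1,579.30
Ending inventory: 277 @ $5.60 + 36 @ $5.60 = $1,752.80

COGS = $1,579.30; ending inventory = $1,752.80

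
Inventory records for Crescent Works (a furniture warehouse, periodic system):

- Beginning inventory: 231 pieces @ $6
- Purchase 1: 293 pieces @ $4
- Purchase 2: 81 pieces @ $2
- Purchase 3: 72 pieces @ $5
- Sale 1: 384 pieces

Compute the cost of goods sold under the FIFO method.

Sale 1 (384) [FIFO — oldest first]: 231 @ $6 + 153 @ $4 = $1,998
Ending inventory: 140 @ $4 + 81 @ $2 + 72 @ $5 = $1,082

COGS = $1,998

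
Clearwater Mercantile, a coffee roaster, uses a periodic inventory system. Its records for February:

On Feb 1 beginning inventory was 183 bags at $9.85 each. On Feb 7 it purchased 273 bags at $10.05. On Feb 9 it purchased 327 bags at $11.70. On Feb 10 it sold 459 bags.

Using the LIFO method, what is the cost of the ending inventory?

Ending inventory = $3,219.60

Feb 10, 459 sold [LIFO — newest first]: 327 @ $11.70 + 132 @ $10.05 = $5,152.50
Ending inventory: 183 @ $9.85 + 141 @ $10.05 = $3,219.60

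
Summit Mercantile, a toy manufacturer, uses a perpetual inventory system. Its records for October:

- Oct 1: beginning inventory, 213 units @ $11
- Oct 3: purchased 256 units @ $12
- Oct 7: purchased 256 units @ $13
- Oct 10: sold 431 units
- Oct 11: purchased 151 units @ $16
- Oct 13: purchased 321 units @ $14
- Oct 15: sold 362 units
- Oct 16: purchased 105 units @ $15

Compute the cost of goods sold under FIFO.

COGS = $9,831

Oct 10, 431 sold [FIFO — oldest first]: 213 @ $11 + 218 @ $12 = $4,959
Oct 15, 362 sold [FIFO — oldest first]: 38 @ $12 + 256 @ $13 + 68 @ $16 = $4,872
Total COGS = $4,959 + $4,872 = $9,831
Ending inventory: 83 @ $16 + 321 @ $14 + 105 @ $15 = $7,397
Check: goods available $17,228 = COGS $9,831 + ending $7,397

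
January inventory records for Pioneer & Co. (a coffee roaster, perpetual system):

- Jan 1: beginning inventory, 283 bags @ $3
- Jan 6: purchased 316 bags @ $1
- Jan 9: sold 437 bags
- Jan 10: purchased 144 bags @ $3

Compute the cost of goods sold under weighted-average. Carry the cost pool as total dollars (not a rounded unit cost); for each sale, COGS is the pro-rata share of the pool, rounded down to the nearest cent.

After Jan 1: 283 on hand, pool $849.00 (≈ $3.0000 each)
After Jan 6: 599 on hand, pool $1,165.00 (≈ $1.9449 each)
Jan 9, sell 437: 437/599 × $1,165.00 → $849.92
After Jan 10: 306 on hand, pool $747.08 (≈ $2.4414 each)
Ending inventory (cost pool remaining) = $747.08
Check: goods available $1,597.00 = COGS $849.92 + ending $747.08

COGS = $849.92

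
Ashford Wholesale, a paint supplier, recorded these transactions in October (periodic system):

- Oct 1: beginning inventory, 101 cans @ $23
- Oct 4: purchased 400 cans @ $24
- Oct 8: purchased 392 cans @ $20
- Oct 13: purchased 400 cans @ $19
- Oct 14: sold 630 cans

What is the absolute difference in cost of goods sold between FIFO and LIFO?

$2,303

FIFO COGS: 101 @ $23 + 400 @ $24 + 129 @ $20 = $14,503
LIFO COGS: 400 @ $19 + 230 @ $20 = $12,200
Difference = |$14,503 − $12,200| = $2,303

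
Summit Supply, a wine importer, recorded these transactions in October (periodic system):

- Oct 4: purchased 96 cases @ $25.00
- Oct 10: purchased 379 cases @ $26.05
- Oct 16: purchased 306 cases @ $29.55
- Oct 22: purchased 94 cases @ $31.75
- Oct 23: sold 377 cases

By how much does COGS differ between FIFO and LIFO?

FIFO COGS: 96 @ $25.00 + 281 @ $26.05 = $9,720.05
LIFO COGS: 94 @ $31.75 + 283 @ $29.55 = $11,347.15
Difference = |$9,720.05 − $11,347.15| = $1,627.10

$1,627.10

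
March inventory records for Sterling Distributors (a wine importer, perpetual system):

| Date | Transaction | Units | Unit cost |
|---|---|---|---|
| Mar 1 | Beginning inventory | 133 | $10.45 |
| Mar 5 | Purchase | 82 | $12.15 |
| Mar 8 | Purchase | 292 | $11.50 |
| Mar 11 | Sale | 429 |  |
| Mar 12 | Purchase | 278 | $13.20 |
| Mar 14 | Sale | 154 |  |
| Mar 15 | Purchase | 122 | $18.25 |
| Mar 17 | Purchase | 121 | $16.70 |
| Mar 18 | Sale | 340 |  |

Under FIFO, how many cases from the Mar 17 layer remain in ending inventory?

Mar 11, 429 sold [FIFO — oldest first]: 133 @ $10.45 + 82 @ $12.15 + 214 @ $11.50 = $4,847.15
Mar 14, 154 sold [FIFO — oldest first]: 78 @ $11.50 + 76 @ $13.20 = $1,900.20
Mar 18, 340 sold [FIFO — oldest first]: 202 @ $13.20 + 122 @ $18.25 + 16 @ $16.70 = $5,160.10
Total COGS = $4,847.15 + $1,900.20 + $5,160.10 = $11,907.45
Ending inventory: 105 @ $16.70 = $1,753.50

105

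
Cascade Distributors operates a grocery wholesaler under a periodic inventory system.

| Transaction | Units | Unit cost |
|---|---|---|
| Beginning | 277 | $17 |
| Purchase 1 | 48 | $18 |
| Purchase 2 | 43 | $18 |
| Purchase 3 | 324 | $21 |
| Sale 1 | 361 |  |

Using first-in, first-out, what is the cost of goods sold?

COGS = $6,221

Sale 1 (361) [FIFO — oldest first]: 277 @ $17 + 48 @ $18 + 36 @ $18 = $6,221
Ending inventory: 7 @ $18 + 324 @ $21 = $6,930
Check: goods available $13,151 = COGS $6,221 + ending $6,930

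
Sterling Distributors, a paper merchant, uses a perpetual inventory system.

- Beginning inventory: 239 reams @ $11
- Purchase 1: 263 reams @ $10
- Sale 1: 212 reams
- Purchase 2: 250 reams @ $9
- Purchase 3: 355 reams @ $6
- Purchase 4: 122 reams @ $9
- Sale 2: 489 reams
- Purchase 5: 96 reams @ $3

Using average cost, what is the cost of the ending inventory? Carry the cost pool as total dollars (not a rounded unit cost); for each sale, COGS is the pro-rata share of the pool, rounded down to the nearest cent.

After Beginning: 239 on hand, pool $2,629.00 (≈ $11.0000 each)
After Purchase 1: 502 on hand, pool $5,259.00 (≈ $10.4761 each)
Sale 1, sell 212: 212/502 × $5,259.00 → $2,220.93
After Purchase 2: 540 on hand, pool $5,288.07 (≈ $9.7927 each)
After Purchase 3: 895 on hand, pool $7,418.07 (≈ $8.2883 each)
After Purchase 4: 1017 on hand, pool $8,516.07 (≈ $8.3737 each)
Sale 2, sell 489: 489/1017 × $8,516.07 → $4,094.74
After Purchase 5: 624 on hand, pool $4,709.33 (≈ $7.5470 each)
Total COGS = $2,220.93 + $4,094.74 = $6,315.67
Ending inventory (cost pool remaining) = $4,709.33
Check: goods available $11,025.00 = COGS $6,315.67 + ending $4,709.33

Ending inventory = $4,709.33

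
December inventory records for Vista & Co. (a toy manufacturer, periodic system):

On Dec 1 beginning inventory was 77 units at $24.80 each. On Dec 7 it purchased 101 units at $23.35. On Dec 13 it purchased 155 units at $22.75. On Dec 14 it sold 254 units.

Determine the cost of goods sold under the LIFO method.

Dec 14, 254 sold [LIFO — newest first]: 155 @ $22.75 + 99 @ $23.35 = $5,837.90
Ending inventory: 77 @ $24.80 + 2 @ $23.35 = $1,956.30

COGS = $5,837.90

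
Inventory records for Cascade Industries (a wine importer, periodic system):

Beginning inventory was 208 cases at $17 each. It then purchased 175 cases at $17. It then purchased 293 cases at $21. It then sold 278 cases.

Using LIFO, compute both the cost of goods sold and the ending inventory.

Sale 1 (278) [LIFO — newest first]: 278 @ $21 = $5,838
Ending inventory: 208 @ $17 + 175 @ $17 + 15 @ $21 = $6,826
Check: goods available $12,664 = COGS $5,838 + ending $6,826

COGS = $5,838; ending inventory = $6,826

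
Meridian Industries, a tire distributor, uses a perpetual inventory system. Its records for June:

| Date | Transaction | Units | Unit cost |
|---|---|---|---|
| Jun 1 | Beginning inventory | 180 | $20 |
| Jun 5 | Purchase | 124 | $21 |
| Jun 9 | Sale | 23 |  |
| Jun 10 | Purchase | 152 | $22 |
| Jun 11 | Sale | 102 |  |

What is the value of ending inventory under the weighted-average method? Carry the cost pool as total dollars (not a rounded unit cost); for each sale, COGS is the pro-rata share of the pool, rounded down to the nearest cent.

After Jun 1: 180 on hand, pool $3,600.00 (≈ $20.0000 each)
After Jun 5: 304 on hand, pool $6,204.00 (≈ $20.4079 each)
Jun 9, sell 23: 23/304 × $6,204.00 → $469.38
After Jun 10: 433 on hand, pool $9,078.62 (≈ $20.9668 each)
Jun 11, sell 102: 102/433 × $9,078.62 → $2,138.61
Total COGS = $469.38 + $2,138.61 = $2,607.99
Ending inventory (cost pool remaining) = $6,940.01

Ending inventory = $6,940.01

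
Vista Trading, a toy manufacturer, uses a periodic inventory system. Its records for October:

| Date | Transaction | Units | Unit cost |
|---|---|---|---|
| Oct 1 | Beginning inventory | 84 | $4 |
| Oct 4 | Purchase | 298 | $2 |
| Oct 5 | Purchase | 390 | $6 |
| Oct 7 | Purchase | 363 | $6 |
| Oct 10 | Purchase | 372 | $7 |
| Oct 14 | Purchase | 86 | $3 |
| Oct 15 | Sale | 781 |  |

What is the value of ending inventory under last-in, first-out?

Oct 15, 781 sold [LIFO — newest first]: 86 @ $3 + 372 @ $7 + 323 @ $6 = $4,800
Ending inventory: 84 @ $4 + 298 @ $2 + 390 @ $6 + 40 @ $6 = $3,512
Check: goods available $8,312 = COGS $4,800 + ending $3,512

Ending inventory = $3,512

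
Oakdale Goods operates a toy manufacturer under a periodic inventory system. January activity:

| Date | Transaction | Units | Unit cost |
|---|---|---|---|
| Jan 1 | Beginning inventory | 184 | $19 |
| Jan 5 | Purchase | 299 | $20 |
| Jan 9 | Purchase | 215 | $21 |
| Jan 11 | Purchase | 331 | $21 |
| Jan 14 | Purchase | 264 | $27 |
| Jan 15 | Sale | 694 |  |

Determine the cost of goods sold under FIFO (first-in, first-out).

COGS = $13,907

Jan 15, 694 sold [FIFO — oldest first]: 184 @ $19 + 299 @ $20 + 211 @ $21 = $13,907
Ending inventory: 4 @ $21 + 331 @ $21 + 264 @ $27 = $14,163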